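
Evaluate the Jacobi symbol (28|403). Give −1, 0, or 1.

-1

Pull out 2^2: since 403 ≡ 3 (mod 8), (2/403) = -1, so (2/403)^2 = +1.
Reciprocity: 7 ≡ 3 and 403 ≡ 3 (mod 4), so (7/403) = −(403/7).
Reduce top mod 7: now compute (4/7).
Pull out 2^2: since 7 ≡ 7 (mod 8), (2/7) = +1, so (2/7)^2 = +1.
Reached (1/7) = 1. Collecting the sign flips along the way, the symbol is -1.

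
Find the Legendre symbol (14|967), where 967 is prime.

-1

Pull out 2: since 967 ≡ 7 (mod 8), (2/967) = +1.
Reciprocity: 7 ≡ 3 and 967 ≡ 3 (mod 4), so (7/967) = −(967/7).
Reduce top mod 7: now compute (1/7).
Reached (1/7) = 1. Collecting the sign flips along the way, the symbol is -1.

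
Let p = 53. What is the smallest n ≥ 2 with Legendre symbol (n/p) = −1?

(2/53) = −1, so 2 is the smallest positive non-residue mod 53.

2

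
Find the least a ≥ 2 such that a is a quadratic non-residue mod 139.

(2/139) = −1, so 2 is the smallest positive non-residue mod 139.

2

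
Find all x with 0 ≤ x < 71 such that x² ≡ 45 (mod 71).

20, 51

Since 71 ≡ 3 (mod 4), a square root of 45 is 45^((71+1)/4) = 45^18 mod 71.
Repeated squaring: 45^2≡37, 45^4≡20, 45^8≡45, 45^16≡37 (mod 71).
45^18 = 45^(16+2) ≡ 20 (mod 71).
Check: 20² = 400 ≡ 45 (mod 71). The two roots are 20 and 51.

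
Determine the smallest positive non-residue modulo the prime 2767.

(2/2767) = +1, so 2 is a residue.
(3/2767) = −1, so 3 is the smallest positive non-residue mod 2767.

3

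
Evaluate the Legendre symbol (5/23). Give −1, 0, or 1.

Euler's criterion: (5/23) ≡ 5^11 (mod 23).
5^2 ≡ 2 (mod 23)
5^4 ≡ 4 (mod 23)
5^8 ≡ 16 (mod 23)
5^11 = 5^(8+2+1) ≡ 22 (mod 23).
Result is 22 ≡ −1, so (5/23) = −1.

-1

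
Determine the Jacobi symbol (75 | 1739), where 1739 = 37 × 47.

Reciprocity: 75 ≡ 3 and 1739 ≡ 3 (mod 4), so (75/1739) = −(1739/75).
Reduce top mod 75: now compute (14/75).
Pull out 2: since 75 ≡ 3 (mod 8), (2/75) = -1.
Reciprocity: 7 ≡ 3 and 75 ≡ 3 (mod 4), so (7/75) = −(75/7).
Reduce top mod 7: now compute (5/7).
Reciprocity: 5 ≡ 1 and 7 ≡ 3 (mod 4), so (5/7) = +(7/5).
Reduce top mod 5: now compute (2/5).
Pull out 2: since 5 ≡ 5 (mod 8), (2/5) = -1.
Reached (1/5) = 1. Collecting the sign flips along the way, the symbol is +1.

1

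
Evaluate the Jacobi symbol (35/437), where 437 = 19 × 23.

Reciprocity: 35 ≡ 3 and 437 ≡ 1 (mod 4), so (35/437) = +(437/35).
Reduce top mod 35: now compute (17/35).
Reciprocity: 17 ≡ 1 and 35 ≡ 3 (mod 4), so (17/35) = +(35/17).
Reduce top mod 17: now compute (1/17).
Reached (1/17) = 1. Collecting the sign flips along the way, the symbol is +1.

1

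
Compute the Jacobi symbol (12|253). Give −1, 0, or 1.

Pull out 2^2: since 253 ≡ 5 (mod 8), (2/253) = -1, so (2/253)^2 = +1.
Reciprocity: 3 ≡ 3 and 253 ≡ 1 (mod 4), so (3/253) = +(253/3).
Reduce top mod 3: now compute (1/3).
Reached (1/3) = 1. Collecting the sign flips along the way, the symbol is +1.

1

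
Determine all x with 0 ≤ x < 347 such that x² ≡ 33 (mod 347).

Since 347 ≡ 3 (mod 4), a square root of 33 is 33^((347+1)/4) = 33^87 mod 347.
Repeated squaring: 33^2≡48, 33^4≡222, 33^8≡10, 33^16≡100, 33^32≡284, 33^64≡152 (mod 347).
33^87 = 33^(64+16+4+2+1) ≡ 53 (mod 347).
Check: 53² = 2809 ≡ 33 (mod 347). The two roots are 53 and 294.

53, 294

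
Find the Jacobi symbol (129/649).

1

Reciprocity: 129 ≡ 1 and 649 ≡ 1 (mod 4), so (129/649) = +(649/129).
Reduce top mod 129: now compute (4/129).
Pull out 2^2: since 129 ≡ 1 (mod 8), (2/129) = +1, so (2/129)^2 = +1.
Reached (1/129) = 1. Collecting the sign flips along the way, the symbol is +1.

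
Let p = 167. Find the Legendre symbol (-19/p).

-1

First reduce: -19 ≡ 148 (mod 167).
Pull out 2^2: since 167 ≡ 7 (mod 8), (2/167) = +1, so (2/167)^2 = +1.
Reciprocity: 37 ≡ 1 and 167 ≡ 3 (mod 4), so (37/167) = +(167/37).
Reduce top mod 37: now compute (19/37).
Reciprocity: 19 ≡ 3 and 37 ≡ 1 (mod 4), so (19/37) = +(37/19).
Reduce top mod 19: now compute (18/19).
Pull out 2: since 19 ≡ 3 (mod 8), (2/19) = -1.
Reciprocity: 9 ≡ 1 and 19 ≡ 3 (mod 4), so (9/19) = +(19/9).
Reduce top mod 9: now compute (1/9).
Reached (1/9) = 1. Collecting the sign flips along the way, the symbol is -1.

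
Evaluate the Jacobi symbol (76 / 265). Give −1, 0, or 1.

Pull out 2^2: since 265 ≡ 1 (mod 8), (2/265) = +1, so (2/265)^2 = +1.
Reciprocity: 19 ≡ 3 and 265 ≡ 1 (mod 4), so (19/265) = +(265/19).
Reduce top mod 19: now compute (18/19).
Pull out 2: since 19 ≡ 3 (mod 8), (2/19) = -1.
Reciprocity: 9 ≡ 1 and 19 ≡ 3 (mod 4), so (9/19) = +(19/9).
Reduce top mod 9: now compute (1/9).
Reached (1/9) = 1. Collecting the sign flips along the way, the symbol is -1.

-1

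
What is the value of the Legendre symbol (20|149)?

1

Pull out 2^2: since 149 ≡ 5 (mod 8), (2/149) = -1, so (2/149)^2 = +1.
Reciprocity: 5 ≡ 1 and 149 ≡ 1 (mod 4), so (5/149) = +(149/5).
Reduce top mod 5: now compute (4/5).
Pull out 2^2: since 5 ≡ 5 (mod 8), (2/5) = -1, so (2/5)^2 = +1.
Reached (1/5) = 1. Collecting the sign flips along the way, the symbol is +1.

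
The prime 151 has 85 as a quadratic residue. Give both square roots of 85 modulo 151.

38, 113

Since 151 ≡ 3 (mod 4), a square root of 85 is 85^((151+1)/4) = 85^38 mod 151.
Repeated squaring: 85^2≡128, 85^4≡76, 85^8≡38, 85^16≡85, 85^32≡128 (mod 151).
85^38 = 85^(32+4+2) ≡ 38 (mod 151).
Check: 38² = 1444 ≡ 85 (mod 151). The two roots are 38 and 113.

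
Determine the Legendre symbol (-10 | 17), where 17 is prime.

-1

Euler's criterion: (-10/17) ≡ 7^8 (mod 17).
7^2 ≡ 15 (mod 17)
7^4 ≡ 4 (mod 17)
7^8 ≡ 16 (mod 17)
7^8 = 7^(8) ≡ 16 (mod 17).
Result is 16 ≡ −1, so (-10/17) = −1.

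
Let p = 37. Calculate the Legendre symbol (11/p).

1

Reciprocity: 11 ≡ 3 and 37 ≡ 1 (mod 4), so (11/37) = +(37/11).
Reduce top mod 11: now compute (4/11).
Pull out 2^2: since 11 ≡ 3 (mod 8), (2/11) = -1, so (2/11)^2 = +1.
Reached (1/11) = 1. Collecting the sign flips along the way, the symbol is +1.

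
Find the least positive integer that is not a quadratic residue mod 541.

(2/541) = −1, so 2 is the smallest positive non-residue mod 541.

2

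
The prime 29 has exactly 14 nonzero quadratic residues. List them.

1 4 5 6 7 9 13 16 20 22 23 24 25 28

Square k = 1,…,14 (k and 29−k give the same square):
1²=1, 2²=4, 3²=9, 4²=16, 5²=25, 6²≡7, 7²≡20, 8²≡6, 9²≡23, 10²≡13, 11²≡5, 12²≡28, 13²≡24, 14²≡22 (mod 29).
So the quadratic residues mod 29 are {1, 4, 5, 6, 7, 9, 13, 16, 20, 22, 23, 24, 25, 28}.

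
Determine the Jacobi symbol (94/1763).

Pull out 2: since 1763 ≡ 3 (mod 8), (2/1763) = -1.
Reciprocity: 47 ≡ 3 and 1763 ≡ 3 (mod 4), so (47/1763) = −(1763/47).
Reduce top mod 47: now compute (24/47).
Pull out 2^3: since 47 ≡ 7 (mod 8), (2/47) = +1, so (2/47)^3 = +1.
Reciprocity: 3 ≡ 3 and 47 ≡ 3 (mod 4), so (3/47) = −(47/3).
Reduce top mod 3: now compute (2/3).
Pull out 2: since 3 ≡ 3 (mod 8), (2/3) = -1.
Reached (1/3) = 1. Collecting the sign flips along the way, the symbol is +1.

1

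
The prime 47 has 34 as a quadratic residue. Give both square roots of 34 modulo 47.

9, 38

Since 47 ≡ 3 (mod 4), a square root of 34 is 34^((47+1)/4) = 34^12 mod 47.
Repeated squaring: 34^2≡28, 34^4≡32, 34^8≡37 (mod 47).
34^12 = 34^(8+4) ≡ 9 (mod 47).
Check: 9² = 81 ≡ 34 (mod 47). The two roots are 9 and 38.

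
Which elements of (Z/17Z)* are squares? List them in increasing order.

1, 2, 4, 8, 9, 13, 15, 16

Square k = 1,…,8 (k and 17−k give the same square):
1²=1, 2²=4, 3²=9, 4²=16, 5²≡8, 6²≡2, 7²≡15, 8²≡13 (mod 17).
So the quadratic residues mod 17 are {1, 2, 4, 8, 9, 13, 15, 16}.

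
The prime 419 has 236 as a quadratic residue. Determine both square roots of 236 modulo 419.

115, 304

Since 419 ≡ 3 (mod 4), a square root of 236 is 236^((419+1)/4) = 236^105 mod 419.
Repeated squaring: 236^2≡388, 236^4≡123, 236^8≡45, 236^16≡349, 236^32≡291, 236^64≡43 (mod 419).
236^105 = 236^(64+32+8+1) ≡ 115 (mod 419).
Check: 115² = 13225 ≡ 236 (mod 419). The two roots are 115 and 304.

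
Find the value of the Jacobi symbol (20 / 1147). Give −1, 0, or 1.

Pull out 2^2: since 1147 ≡ 3 (mod 8), (2/1147) = -1, so (2/1147)^2 = +1.
Reciprocity: 5 ≡ 1 and 1147 ≡ 3 (mod 4), so (5/1147) = +(1147/5).
Reduce top mod 5: now compute (2/5).
Pull out 2: since 5 ≡ 5 (mod 8), (2/5) = -1.
Reached (1/5) = 1. Collecting the sign flips along the way, the symbol is -1.

-1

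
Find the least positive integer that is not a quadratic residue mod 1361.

(2/1361) = +1, so 2 is a residue.
(3/1361) = −1, so 3 is the smallest positive non-residue mod 1361.

3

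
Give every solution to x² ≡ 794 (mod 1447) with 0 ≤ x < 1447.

Since 1447 ≡ 3 (mod 4), a square root of 794 is 794^((1447+1)/4) = 794^362 mod 1447.
Repeated squaring: 794^2≡991, 794^4≡1015, 794^8≡1408, 794^16≡74, 794^32≡1135, 794^64≡395, 794^128≡1196, 794^256≡780 (mod 1447).
794^362 = 794^(256+64+32+8+2) ≡ 196 (mod 1447).
Check: 196² = 38416 ≡ 794 (mod 1447). The two roots are 196 and 1251.

196, 1251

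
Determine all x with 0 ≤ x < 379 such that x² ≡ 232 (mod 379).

37, 342

Since 379 ≡ 3 (mod 4), a square root of 232 is 232^((379+1)/4) = 232^95 mod 379.
Repeated squaring: 232^2≡6, 232^4≡36, 232^8≡159, 232^16≡267, 232^32≡37, 232^64≡232 (mod 379).
232^95 = 232^(64+16+8+4+2+1) ≡ 37 (mod 379).
Check: 37² = 1369 ≡ 232 (mod 379). The two roots are 37 and 342.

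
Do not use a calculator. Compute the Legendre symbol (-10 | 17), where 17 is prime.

-1

First reduce: -10 ≡ 7 (mod 17).
Reciprocity: 7 ≡ 3 and 17 ≡ 1 (mod 4), so (7/17) = +(17/7).
Reduce top mod 7: now compute (3/7).
Reciprocity: 3 ≡ 3 and 7 ≡ 3 (mod 4), so (3/7) = −(7/3).
Reduce top mod 3: now compute (1/3).
Reached (1/3) = 1. Collecting the sign flips along the way, the symbol is -1.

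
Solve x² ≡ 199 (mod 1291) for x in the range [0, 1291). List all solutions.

120, 1171

Since 1291 ≡ 3 (mod 4), a square root of 199 is 199^((1291+1)/4) = 199^323 mod 1291.
Repeated squaring: 199^2≡871, 199^4≡824, 199^8≡1201, 199^16≡354, 199^32≡89, 199^64≡175, 199^128≡932, 199^256≡1072 (mod 1291).
199^323 = 199^(256+64+2+1) ≡ 120 (mod 1291).
Check: 120² = 14400 ≡ 199 (mod 1291). The two roots are 120 and 1171.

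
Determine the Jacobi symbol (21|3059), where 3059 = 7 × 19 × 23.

Reciprocity: 21 ≡ 1 and 3059 ≡ 3 (mod 4), so (21/3059) = +(3059/21).
Reduce top mod 21: now compute (14/21).
Pull out 2: since 21 ≡ 5 (mod 8), (2/21) = -1.
Reciprocity: 7 ≡ 3 and 21 ≡ 1 (mod 4), so (7/21) = +(21/7).
Reduce top mod 7: now compute (0/7).
Top reduces to 0: gcd > 1, so the symbol is 0.

0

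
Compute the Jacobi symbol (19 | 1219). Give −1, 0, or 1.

Reciprocity: 19 ≡ 3 and 1219 ≡ 3 (mod 4), so (19/1219) = −(1219/19).
Reduce top mod 19: now compute (3/19).
Reciprocity: 3 ≡ 3 and 19 ≡ 3 (mod 4), so (3/19) = −(19/3).
Reduce top mod 3: now compute (1/3).
Reached (1/3) = 1. Collecting the sign flips along the way, the symbol is +1.

1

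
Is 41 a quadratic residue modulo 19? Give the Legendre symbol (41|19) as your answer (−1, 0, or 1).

-1

Euler's criterion: (41/19) ≡ 3^9 (mod 19).
3^2 ≡ 9 (mod 19)
3^4 ≡ 5 (mod 19)
3^8 ≡ 6 (mod 19)
3^9 = 3^(8+1) ≡ 18 (mod 19).
Result is 18 ≡ −1, so (41/19) = −1.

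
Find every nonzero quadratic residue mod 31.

Square k = 1,…,15 (k and 31−k give the same square):
1²=1, 2²=4, 3²=9, 4²=16, 5²=25, 6²≡5, 7²≡18, 8²≡2, 9²≡19, 10²≡7, 11²≡28, 12²≡20, 13²≡14, 14²≡10, 15²≡8 (mod 31).
So the quadratic residues mod 31 are {1, 2, 4, 5, 7, 8, 9, 10, 14, 16, 18, 19, 20, 25, 28}.

1, 2, 4, 5, 7, 8, 9, 10, 14, 16, 18, 19, 20, 25, 28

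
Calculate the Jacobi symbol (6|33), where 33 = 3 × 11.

Pull out 2: since 33 ≡ 1 (mod 8), (2/33) = +1.
Reciprocity: 3 ≡ 3 and 33 ≡ 1 (mod 4), so (3/33) = +(33/3).
Reduce top mod 3: now compute (0/3).
Top reduces to 0: gcd > 1, so the symbol is 0.

0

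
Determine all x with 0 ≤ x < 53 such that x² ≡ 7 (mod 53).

53 ≡ 1 (mod 4), so we find a root by search.
Trying successive values, 22² = 484 ≡ 7 (mod 53). The other root is 53 − 22 = 31.

22, 31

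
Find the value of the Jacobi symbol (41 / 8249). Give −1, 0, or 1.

1

Reciprocity: 41 ≡ 1 and 8249 ≡ 1 (mod 4), so (41/8249) = +(8249/41).
Reduce top mod 41: now compute (8/41).
Pull out 2^3: since 41 ≡ 1 (mod 8), (2/41) = +1, so (2/41)^3 = +1.
Reached (1/41) = 1. Collecting the sign flips along the way, the symbol is +1.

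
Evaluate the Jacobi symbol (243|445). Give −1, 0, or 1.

1

Reciprocity: 243 ≡ 3 and 445 ≡ 1 (mod 4), so (243/445) = +(445/243).
Reduce top mod 243: now compute (202/243).
Pull out 2: since 243 ≡ 3 (mod 8), (2/243) = -1.
Reciprocity: 101 ≡ 1 and 243 ≡ 3 (mod 4), so (101/243) = +(243/101).
Reduce top mod 101: now compute (41/101).
Reciprocity: 41 ≡ 1 and 101 ≡ 1 (mod 4), so (41/101) = +(101/41).
Reduce top mod 41: now compute (19/41).
Reciprocity: 19 ≡ 3 and 41 ≡ 1 (mod 4), so (19/41) = +(41/19).
Reduce top mod 19: now compute (3/19).
Reciprocity: 3 ≡ 3 and 19 ≡ 3 (mod 4), so (3/19) = −(19/3).
Reduce top mod 3: now compute (1/3).
Reached (1/3) = 1. Collecting the sign flips along the way, the symbol is +1.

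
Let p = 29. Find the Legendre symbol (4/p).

1

Pull out 2^2: since 29 ≡ 5 (mod 8), (2/29) = -1, so (2/29)^2 = +1.
Reached (1/29) = 1. Collecting the sign flips along the way, the symbol is +1.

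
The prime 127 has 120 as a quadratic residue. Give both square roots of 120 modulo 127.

45, 82

Since 127 ≡ 3 (mod 4), a square root of 120 is 120^((127+1)/4) = 120^32 mod 127.
Repeated squaring: 120^2≡49, 120^4≡115, 120^8≡17, 120^16≡35, 120^32≡82 (mod 127).
120^32 = 120^(32) ≡ 82 (mod 127).
Check: 82² = 6724 ≡ 120 (mod 127). The two roots are 45 and 82.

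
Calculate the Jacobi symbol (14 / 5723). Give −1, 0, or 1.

Pull out 2: since 5723 ≡ 3 (mod 8), (2/5723) = -1.
Reciprocity: 7 ≡ 3 and 5723 ≡ 3 (mod 4), so (7/5723) = −(5723/7).
Reduce top mod 7: now compute (4/7).
Pull out 2^2: since 7 ≡ 7 (mod 8), (2/7) = +1, so (2/7)^2 = +1.
Reached (1/7) = 1. Collecting the sign flips along the way, the symbol is +1.

1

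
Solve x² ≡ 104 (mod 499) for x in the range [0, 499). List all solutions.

Since 499 ≡ 3 (mod 4), a square root of 104 is 104^((499+1)/4) = 104^125 mod 499.
Repeated squaring: 104^2≡337, 104^4≡296, 104^8≡291, 104^16≡350, 104^32≡245, 104^64≡145 (mod 499).
104^125 = 104^(64+32+16+8+4+1) ≡ 64 (mod 499).
Check: 64² = 4096 ≡ 104 (mod 499). The two roots are 64 and 435.

64, 435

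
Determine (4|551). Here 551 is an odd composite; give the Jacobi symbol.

1

Pull out 2^2: since 551 ≡ 7 (mod 8), (2/551) = +1, so (2/551)^2 = +1.
Reached (1/551) = 1. Collecting the sign flips along the way, the symbol is +1.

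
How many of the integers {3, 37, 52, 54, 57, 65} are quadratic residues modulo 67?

(3/67) = -1 → non-residue.
(37/67) = +1 → QR.
(52/67) = -1 → non-residue.
(54/67) = +1 → QR.
(57/67) = -1 → non-residue.
(65/67) = +1 → QR.
Total quadratic residues among the 6: 3.

3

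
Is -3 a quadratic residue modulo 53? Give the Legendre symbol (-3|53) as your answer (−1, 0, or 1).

-1

Euler's criterion: (-3/53) ≡ 50^26 (mod 53).
50^2 ≡ 9 (mod 53)
50^4 ≡ 28 (mod 53)
50^8 ≡ 42 (mod 53)
50^16 ≡ 15 (mod 53)
50^26 = 50^(16+8+2) ≡ 52 (mod 53).
Result is 52 ≡ −1, so (-3/53) = −1.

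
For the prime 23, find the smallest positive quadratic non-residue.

5

(2/23) = +1, so 2 is a residue.
(3/23) = +1, so 3 is a residue.
(4/23) = +1, so 4 is a residue.
(5/23) = −1, so 5 is the smallest positive non-residue mod 23.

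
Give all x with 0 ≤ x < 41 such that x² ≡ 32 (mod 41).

14, 27

41 ≡ 1 (mod 4), so we find a root by search.
Trying successive values, 14² = 196 ≡ 32 (mod 41). The other root is 41 − 14 = 27.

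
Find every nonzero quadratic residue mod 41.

1,2,4,5,8,9,10,16,18,20,21,23,25,31,32,33,36,37,39,40

Square k = 1,…,20 (k and 41−k give the same square):
1²=1, 2²=4, 3²=9, 4²=16, 5²=25, 6²=36, 7²≡8, 8²≡23, 9²≡40, 10²≡18, 11²≡39, 12²≡21, 13²≡5, 14²≡32, 15²≡20, 16²≡10, 17²≡2, 18²≡37, 19²≡33, 20²≡31 (mod 41).
So the quadratic residues mod 41 are {1, 2, 4, 5, 8, 9, 10, 16, 18, 20, 21, 23, 25, 31, 32, 33, 36, 37, 39, 40}.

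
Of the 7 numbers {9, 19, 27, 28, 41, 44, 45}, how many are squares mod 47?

(9/47) = +1 → QR.
(19/47) = -1 → non-residue.
(27/47) = +1 → QR.
(28/47) = +1 → QR.
(41/47) = -1 → non-residue.
(44/47) = -1 → non-residue.
(45/47) = -1 → non-residue.
Total quadratic residues among the 7: 3.

3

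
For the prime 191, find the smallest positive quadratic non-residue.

(2/191) = +1, so 2 is a residue.
(3/191) = +1, so 3 is a residue.
(4/191) = +1, so 4 is a residue.
(5/191) = +1, so 5 is a residue.
(6/191) = +1, so 6 is a residue.
(7/191) = −1, so 7 is the smallest positive non-residue mod 191.

7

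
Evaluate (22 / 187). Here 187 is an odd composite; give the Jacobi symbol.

Pull out 2: since 187 ≡ 3 (mod 8), (2/187) = -1.
Reciprocity: 11 ≡ 3 and 187 ≡ 3 (mod 4), so (11/187) = −(187/11).
Reduce top mod 11: now compute (0/11).
Top reduces to 0: gcd > 1, so the symbol is 0.

0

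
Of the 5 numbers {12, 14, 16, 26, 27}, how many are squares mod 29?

(12/29) = -1 → non-residue.
(14/29) = -1 → non-residue.
(16/29) = +1 → QR.
(26/29) = -1 → non-residue.
(27/29) = -1 → non-residue.
Total quadratic residues among the 5: 1.

1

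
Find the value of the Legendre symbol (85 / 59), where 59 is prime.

1

First reduce: 85 ≡ 26 (mod 59).
Pull out 2: since 59 ≡ 3 (mod 8), (2/59) = -1.
Reciprocity: 13 ≡ 1 and 59 ≡ 3 (mod 4), so (13/59) = +(59/13).
Reduce top mod 13: now compute (7/13).
Reciprocity: 7 ≡ 3 and 13 ≡ 1 (mod 4), so (7/13) = +(13/7).
Reduce top mod 7: now compute (6/7).
Pull out 2: since 7 ≡ 7 (mod 8), (2/7) = +1.
Reciprocity: 3 ≡ 3 and 7 ≡ 3 (mod 4), so (3/7) = −(7/3).
Reduce top mod 3: now compute (1/3).
Reached (1/3) = 1. Collecting the sign flips along the way, the symbol is +1.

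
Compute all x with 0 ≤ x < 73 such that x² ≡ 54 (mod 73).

28, 45

73 ≡ 1 (mod 4), so we find a root by search.
Trying successive values, 28² = 784 ≡ 54 (mod 73). The other root is 73 − 28 = 45.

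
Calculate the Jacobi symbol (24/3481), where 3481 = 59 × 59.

Pull out 2^3: since 3481 ≡ 1 (mod 8), (2/3481) = +1, so (2/3481)^3 = +1.
Reciprocity: 3 ≡ 3 and 3481 ≡ 1 (mod 4), so (3/3481) = +(3481/3).
Reduce top mod 3: now compute (1/3).
Reached (1/3) = 1. Collecting the sign flips along the way, the symbol is +1.

1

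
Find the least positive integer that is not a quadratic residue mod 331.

2

(2/331) = −1, so 2 is the smallest positive non-residue mod 331.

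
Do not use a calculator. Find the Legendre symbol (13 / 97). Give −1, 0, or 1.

-1

Reciprocity: 13 ≡ 1 and 97 ≡ 1 (mod 4), so (13/97) = +(97/13).
Reduce top mod 13: now compute (6/13).
Pull out 2: since 13 ≡ 5 (mod 8), (2/13) = -1.
Reciprocity: 3 ≡ 3 and 13 ≡ 1 (mod 4), so (3/13) = +(13/3).
Reduce top mod 3: now compute (1/3).
Reached (1/3) = 1. Collecting the sign flips along the way, the symbol is -1.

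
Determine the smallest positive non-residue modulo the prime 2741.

(2/2741) = −1, so 2 is the smallest positive non-residue mod 2741.

2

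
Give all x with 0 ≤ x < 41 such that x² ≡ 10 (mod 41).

41 ≡ 1 (mod 4), so we find a root by search.
Trying successive values, 16² = 256 ≡ 10 (mod 41). The other root is 41 − 16 = 25.

16, 25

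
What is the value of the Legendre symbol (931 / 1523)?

1

Reciprocity: 931 ≡ 3 and 1523 ≡ 3 (mod 4), so (931/1523) = −(1523/931).
Reduce top mod 931: now compute (592/931).
Pull out 2^4: since 931 ≡ 3 (mod 8), (2/931) = -1, so (2/931)^4 = +1.
Reciprocity: 37 ≡ 1 and 931 ≡ 3 (mod 4), so (37/931) = +(931/37).
Reduce top mod 37: now compute (6/37).
Pull out 2: since 37 ≡ 5 (mod 8), (2/37) = -1.
Reciprocity: 3 ≡ 3 and 37 ≡ 1 (mod 4), so (3/37) = +(37/3).
Reduce top mod 3: now compute (1/3).
Reached (1/3) = 1. Collecting the sign flips along the way, the symbol is +1.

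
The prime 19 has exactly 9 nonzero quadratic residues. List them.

1,4,5,6,7,9,11,16,17

Square k = 1,…,9 (k and 19−k give the same square):
1²=1, 2²=4, 3²=9, 4²=16, 5²≡6, 6²≡17, 7²≡11, 8²≡7, 9²≡5 (mod 19).
So the quadratic residues mod 19 are {1, 4, 5, 6, 7, 9, 11, 16, 17}.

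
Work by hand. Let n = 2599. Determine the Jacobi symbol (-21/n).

-1

First reduce: -21 ≡ 2578 (mod 2599).
Pull out 2: since 2599 ≡ 7 (mod 8), (2/2599) = +1.
Reciprocity: 1289 ≡ 1 and 2599 ≡ 3 (mod 4), so (1289/2599) = +(2599/1289).
Reduce top mod 1289: now compute (21/1289).
Reciprocity: 21 ≡ 1 and 1289 ≡ 1 (mod 4), so (21/1289) = +(1289/21).
Reduce top mod 21: now compute (8/21).
Pull out 2^3: since 21 ≡ 5 (mod 8), (2/21) = -1, so (2/21)^3 = -1.
Reached (1/21) = 1. Collecting the sign flips along the way, the symbol is -1.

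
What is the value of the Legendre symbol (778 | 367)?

-1

First reduce: 778 ≡ 44 (mod 367).
Pull out 2^2: since 367 ≡ 7 (mod 8), (2/367) = +1, so (2/367)^2 = +1.
Reciprocity: 11 ≡ 3 and 367 ≡ 3 (mod 4), so (11/367) = −(367/11).
Reduce top mod 11: now compute (4/11).
Pull out 2^2: since 11 ≡ 3 (mod 8), (2/11) = -1, so (2/11)^2 = +1.
Reached (1/11) = 1. Collecting the sign flips along the way, the symbol is -1.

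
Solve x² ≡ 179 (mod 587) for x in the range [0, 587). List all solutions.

Since 587 ≡ 3 (mod 4), a square root of 179 is 179^((587+1)/4) = 179^147 mod 587.
Repeated squaring: 179^2≡343, 179^4≡249, 179^8≡366, 179^16≡120, 179^32≡312, 179^64≡489, 179^128≡212 (mod 587).
179^147 = 179^(128+16+2+1) ≡ 185 (mod 587).
Check: 185² = 34225 ≡ 179 (mod 587). The two roots are 185 and 402.

185, 402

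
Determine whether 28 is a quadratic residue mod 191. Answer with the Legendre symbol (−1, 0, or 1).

-1

Pull out 2^2: since 191 ≡ 7 (mod 8), (2/191) = +1, so (2/191)^2 = +1.
Reciprocity: 7 ≡ 3 and 191 ≡ 3 (mod 4), so (7/191) = −(191/7).
Reduce top mod 7: now compute (2/7).
Pull out 2: since 7 ≡ 7 (mod 8), (2/7) = +1.
Reached (1/7) = 1. Collecting the sign flips along the way, the symbol is -1.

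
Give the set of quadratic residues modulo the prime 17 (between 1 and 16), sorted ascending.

1 2 4 8 9 13 15 16

Square k = 1,…,8 (k and 17−k give the same square):
1²=1, 2²=4, 3²=9, 4²=16, 5²≡8, 6²≡2, 7²≡15, 8²≡13 (mod 17).
So the quadratic residues mod 17 are {1, 2, 4, 8, 9, 13, 15, 16}.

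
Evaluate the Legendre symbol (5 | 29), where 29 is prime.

1

Euler's criterion: (5/29) ≡ 5^14 (mod 29).
5^2 ≡ 25 (mod 29)
5^4 ≡ 16 (mod 29)
5^8 ≡ 24 (mod 29)
5^14 = 5^(8+4+2) ≡ 1 (mod 29).
Result is 1, so (5/29) = 1.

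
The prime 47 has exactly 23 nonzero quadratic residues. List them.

Square k = 1,…,23 (k and 47−k give the same square):
1²=1, 2²=4, 3²=9, 4²=16, 5²=25, 6²=36, 7²≡2, 8²≡17, 9²≡34, 10²≡6, 11²≡27, 12²≡3, 13²≡28, 14²≡8, 15²≡37, 16²≡21, 17²≡7, 18²≡42, 19²≡32, 20²≡24, 21²≡18, 22²≡14, 23²≡12 (mod 47).
So the quadratic residues mod 47 are {1, 2, 3, 4, 6, 7, 8, 9, 12, 14, 16, 17, 18, 21, 24, 25, 27, 28, 32, 34, 36, 37, 42}.

1, 2, 3, 4, 6, 7, 8, 9, 12, 14, 16, 17, 18, 21, 24, 25, 27, 28, 32, 34, 36, 37, 42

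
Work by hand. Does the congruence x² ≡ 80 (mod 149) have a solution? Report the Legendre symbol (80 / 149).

1

Euler's criterion: (80/149) ≡ 80^74 (mod 149).
80^2 ≡ 142 (mod 149)
80^4 ≡ 49 (mod 149)
80^8 ≡ 17 (mod 149)
80^16 ≡ 140 (mod 149)
80^32 ≡ 81 (mod 149)
80^64 ≡ 5 (mod 149)
80^74 = 80^(64+8+2) ≡ 1 (mod 149).
Result is 1, so (80/149) = 1.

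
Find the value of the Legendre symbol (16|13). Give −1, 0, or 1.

Euler's criterion: (16/13) ≡ 3^6 (mod 13).
3^2 ≡ 9 (mod 13)
3^4 ≡ 3 (mod 13)
3^6 = 3^(4+2) ≡ 1 (mod 13).
Result is 1, so (16/13) = 1.

1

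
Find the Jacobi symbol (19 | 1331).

-1

Reciprocity: 19 ≡ 3 and 1331 ≡ 3 (mod 4), so (19/1331) = −(1331/19).
Reduce top mod 19: now compute (1/19).
Reached (1/19) = 1. Collecting the sign flips along the way, the symbol is -1.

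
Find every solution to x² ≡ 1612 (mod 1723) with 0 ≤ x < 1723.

520, 1203

Since 1723 ≡ 3 (mod 4), a square root of 1612 is 1612^((1723+1)/4) = 1612^431 mod 1723.
Repeated squaring: 1612^2≡260, 1612^4≡403, 1612^8≡447, 1612^16≡1664, 1612^32≡35, 1612^64≡1225, 1612^128≡1615, 1612^256≡1326 (mod 1723).
1612^431 = 1612^(256+128+32+8+4+2+1) ≡ 1203 (mod 1723).
Check: 1203² = 1447209 ≡ 1612 (mod 1723). The two roots are 520 and 1203.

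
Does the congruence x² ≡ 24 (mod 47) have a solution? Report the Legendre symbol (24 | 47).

Pull out 2^3: since 47 ≡ 7 (mod 8), (2/47) = +1, so (2/47)^3 = +1.
Reciprocity: 3 ≡ 3 and 47 ≡ 3 (mod 4), so (3/47) = −(47/3).
Reduce top mod 3: now compute (2/3).
Pull out 2: since 3 ≡ 3 (mod 8), (2/3) = -1.
Reached (1/3) = 1. Collecting the sign flips along the way, the symbol is +1.

1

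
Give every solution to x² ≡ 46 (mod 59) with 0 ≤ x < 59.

20, 39

Since 59 ≡ 3 (mod 4), a square root of 46 is 46^((59+1)/4) = 46^15 mod 59.
Repeated squaring: 46^2≡51, 46^4≡5, 46^8≡25 (mod 59).
46^15 = 46^(8+4+2+1) ≡ 20 (mod 59).
Check: 20² = 400 ≡ 46 (mod 59). The two roots are 20 and 39.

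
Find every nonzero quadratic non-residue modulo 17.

Square k = 1,…,8 (k and 17−k give the same square):
1²=1, 2²=4, 3²=9, 4²=16, 5²≡8, 6²≡2, 7²≡15, 8²≡13 (mod 17).
The residues are {1, 2, 4, 8, 9, 13, 15, 16}; the non-residues are the remaining 8 nonzero classes.

3,5,6,7,10,11,12,14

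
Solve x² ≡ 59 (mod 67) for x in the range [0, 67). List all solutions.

Since 67 ≡ 3 (mod 4), a square root of 59 is 59^((67+1)/4) = 59^17 mod 67.
Repeated squaring: 59^2≡64, 59^4≡9, 59^8≡14, 59^16≡62 (mod 67).
59^17 = 59^(16+1) ≡ 40 (mod 67).
Check: 40² = 1600 ≡ 59 (mod 67). The two roots are 27 and 40.

27, 40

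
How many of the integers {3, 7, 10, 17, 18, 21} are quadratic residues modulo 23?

2

(3/23) = +1 → QR.
(7/23) = -1 → non-residue.
(10/23) = -1 → non-residue.
(17/23) = -1 → non-residue.
(18/23) = +1 → QR.
(21/23) = -1 → non-residue.
Total quadratic residues among the 6: 2.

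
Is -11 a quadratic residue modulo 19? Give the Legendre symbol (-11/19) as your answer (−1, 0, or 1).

First reduce: -11 ≡ 8 (mod 19).
Pull out 2^3: since 19 ≡ 3 (mod 8), (2/19) = -1, so (2/19)^3 = -1.
Reached (1/19) = 1. Collecting the sign flips along the way, the symbol is -1.

-1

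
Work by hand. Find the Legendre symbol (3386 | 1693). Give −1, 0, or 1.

First reduce: 3386 ≡ 0 (mod 1693).
Top reduces to 0: gcd > 1, so the symbol is 0.

0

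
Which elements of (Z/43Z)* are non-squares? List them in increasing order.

Square k = 1,…,21 (k and 43−k give the same square):
1²=1, 2²=4, 3²=9, 4²=16, 5²=25, 6²=36, 7²≡6, 8²≡21, 9²≡38, 10²≡14, 11²≡35, 12²≡15, 13²≡40, 14²≡24, 15²≡10, 16²≡41, 17²≡31, 18²≡23, 19²≡17, 20²≡13, 21²≡11 (mod 43).
The residues are {1, 4, 6, 9, 10, 11, 13, 14, 15, 16, 17, 21, 23, 24, 25, 31, 35, 36, 38, 40, 41}; the non-residues are the remaining 21 nonzero classes.

2 3 5 7 8 12 18 19 20 22 26 27 28 29 30 32 33 34 37 39 42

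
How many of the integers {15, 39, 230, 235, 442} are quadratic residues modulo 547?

(15/547) = +1 → QR.
(39/547) = -1 → non-residue.
(230/547) = -1 → non-residue.
(235/547) = -1 → non-residue.
(442/547) = +1 → QR.
Total quadratic residues among the 5: 2.

2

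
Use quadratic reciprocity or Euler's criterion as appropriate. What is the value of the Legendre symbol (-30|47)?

Euler's criterion: (-30/47) ≡ 17^23 (mod 47).
17^2 ≡ 7 (mod 47)
17^4 ≡ 2 (mod 47)
17^8 ≡ 4 (mod 47)
17^16 ≡ 16 (mod 47)
17^23 = 17^(16+4+2+1) ≡ 1 (mod 47).
Result is 1, so (-30/47) = 1.

1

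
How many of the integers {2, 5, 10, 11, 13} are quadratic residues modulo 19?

2

(2/19) = -1 → non-residue.
(5/19) = +1 → QR.
(10/19) = -1 → non-residue.
(11/19) = +1 → QR.
(13/19) = -1 → non-residue.
Total quadratic residues among the 5: 2.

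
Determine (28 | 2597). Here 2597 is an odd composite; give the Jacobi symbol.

Pull out 2^2: since 2597 ≡ 5 (mod 8), (2/2597) = -1, so (2/2597)^2 = +1.
Reciprocity: 7 ≡ 3 and 2597 ≡ 1 (mod 4), so (7/2597) = +(2597/7).
Reduce top mod 7: now compute (0/7).
Top reduces to 0: gcd > 1, so the symbol is 0.

0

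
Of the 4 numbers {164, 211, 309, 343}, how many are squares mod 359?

(164/359) = +1 → QR.
(211/359) = -1 → non-residue.
(309/359) = -1 → non-residue.
(343/359) = -1 → non-residue.
Total quadratic residues among the 4: 1.

1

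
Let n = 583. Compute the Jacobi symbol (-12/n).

First reduce: -12 ≡ 571 (mod 583).
Reciprocity: 571 ≡ 3 and 583 ≡ 3 (mod 4), so (571/583) = −(583/571).
Reduce top mod 571: now compute (12/571).
Pull out 2^2: since 571 ≡ 3 (mod 8), (2/571) = -1, so (2/571)^2 = +1.
Reciprocity: 3 ≡ 3 and 571 ≡ 3 (mod 4), so (3/571) = −(571/3).
Reduce top mod 3: now compute (1/3).
Reached (1/3) = 1. Collecting the sign flips along the way, the symbol is +1.

1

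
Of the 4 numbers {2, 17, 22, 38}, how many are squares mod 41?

(2/41) = +1 → QR.
(17/41) = -1 → non-residue.
(22/41) = -1 → non-residue.
(38/41) = -1 → non-residue.
Total quadratic residues among the 4: 1.

1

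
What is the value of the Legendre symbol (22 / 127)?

1

Pull out 2: since 127 ≡ 7 (mod 8), (2/127) = +1.
Reciprocity: 11 ≡ 3 and 127 ≡ 3 (mod 4), so (11/127) = −(127/11).
Reduce top mod 11: now compute (6/11).
Pull out 2: since 11 ≡ 3 (mod 8), (2/11) = -1.
Reciprocity: 3 ≡ 3 and 11 ≡ 3 (mod 4), so (3/11) = −(11/3).
Reduce top mod 3: now compute (2/3).
Pull out 2: since 3 ≡ 3 (mod 8), (2/3) = -1.
Reached (1/3) = 1. Collecting the sign flips along the way, the symbol is +1.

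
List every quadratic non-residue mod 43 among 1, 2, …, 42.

2 3 5 7 8 12 18 19 20 22 26 27 28 29 30 32 33 34 37 39 42

Square k = 1,…,21 (k and 43−k give the same square):
1²=1, 2²=4, 3²=9, 4²=16, 5²=25, 6²=36, 7²≡6, 8²≡21, 9²≡38, 10²≡14, 11²≡35, 12²≡15, 13²≡40, 14²≡24, 15²≡10, 16²≡41, 17²≡31, 18²≡23, 19²≡17, 20²≡13, 21²≡11 (mod 43).
The residues are {1, 4, 6, 9, 10, 11, 13, 14, 15, 16, 17, 21, 23, 24, 25, 31, 35, 36, 38, 40, 41}; the non-residues are the remaining 21 nonzero classes.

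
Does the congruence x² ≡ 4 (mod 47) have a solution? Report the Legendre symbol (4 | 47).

Pull out 2^2: since 47 ≡ 7 (mod 8), (2/47) = +1, so (2/47)^2 = +1.
Reached (1/47) = 1. Collecting the sign flips along the way, the symbol is +1.

1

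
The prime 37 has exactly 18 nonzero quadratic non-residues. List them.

Square k = 1,…,18 (k and 37−k give the same square):
1²=1, 2²=4, 3²=9, 4²=16, 5²=25, 6²=36, 7²≡12, 8²≡27, 9²≡7, 10²≡26, 11²≡10, 12²≡33, 13²≡21, 14²≡11, 15²≡3, 16²≡34, 17²≡30, 18²≡28 (mod 37).
The residues are {1, 3, 4, 7, 9, 10, 11, 12, 16, 21, 25, 26, 27, 28, 30, 33, 34, 36}; the non-residues are the remaining 18 nonzero classes.

2, 5, 6, 8, 13, 14, 15, 17, 18, 19, 20, 22, 23, 24, 29, 31, 32, 35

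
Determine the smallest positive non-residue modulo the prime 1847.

5

(2/1847) = +1, so 2 is a residue.
(3/1847) = +1, so 3 is a residue.
(4/1847) = +1, so 4 is a residue.
(5/1847) = −1, so 5 is the smallest positive non-residue mod 1847.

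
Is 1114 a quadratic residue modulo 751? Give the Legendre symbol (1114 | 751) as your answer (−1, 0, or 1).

-1

First reduce: 1114 ≡ 363 (mod 751).
Reciprocity: 363 ≡ 3 and 751 ≡ 3 (mod 4), so (363/751) = −(751/363).
Reduce top mod 363: now compute (25/363).
Reciprocity: 25 ≡ 1 and 363 ≡ 3 (mod 4), so (25/363) = +(363/25).
Reduce top mod 25: now compute (13/25).
Reciprocity: 13 ≡ 1 and 25 ≡ 1 (mod 4), so (13/25) = +(25/13).
Reduce top mod 13: now compute (12/13).
Pull out 2^2: since 13 ≡ 5 (mod 8), (2/13) = -1, so (2/13)^2 = +1.
Reciprocity: 3 ≡ 3 and 13 ≡ 1 (mod 4), so (3/13) = +(13/3).
Reduce top mod 3: now compute (1/3).
Reached (1/3) = 1. Collecting the sign flips along the way, the symbol is -1.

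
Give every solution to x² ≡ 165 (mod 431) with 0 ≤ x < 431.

96, 335

Since 431 ≡ 3 (mod 4), a square root of 165 is 165^((431+1)/4) = 165^108 mod 431.
Repeated squaring: 165^2≡72, 165^4≡12, 165^8≡144, 165^16≡48, 165^32≡149, 165^64≡220 (mod 431).
165^108 = 165^(64+32+8+4) ≡ 96 (mod 431).
Check: 96² = 9216 ≡ 165 (mod 431). The two roots are 96 and 335.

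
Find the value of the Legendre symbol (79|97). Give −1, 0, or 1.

Reciprocity: 79 ≡ 3 and 97 ≡ 1 (mod 4), so (79/97) = +(97/79).
Reduce top mod 79: now compute (18/79).
Pull out 2: since 79 ≡ 7 (mod 8), (2/79) = +1.
Reciprocity: 9 ≡ 1 and 79 ≡ 3 (mod 4), so (9/79) = +(79/9).
Reduce top mod 9: now compute (7/9).
Reciprocity: 7 ≡ 3 and 9 ≡ 1 (mod 4), so (7/9) = +(9/7).
Reduce top mod 7: now compute (2/7).
Pull out 2: since 7 ≡ 7 (mod 8), (2/7) = +1.
Reached (1/7) = 1. Collecting the sign flips along the way, the symbol is +1.

1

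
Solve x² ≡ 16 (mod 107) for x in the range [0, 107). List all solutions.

Since 107 ≡ 3 (mod 4), a square root of 16 is 16^((107+1)/4) = 16^27 mod 107.
Repeated squaring: 16^2≡42, 16^4≡52, 16^8≡29, 16^16≡92 (mod 107).
16^27 = 16^(16+8+2+1) ≡ 4 (mod 107).
Check: 4² = 16 ≡ 16 (mod 107). The two roots are 4 and 103.

4, 103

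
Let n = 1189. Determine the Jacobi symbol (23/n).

Reciprocity: 23 ≡ 3 and 1189 ≡ 1 (mod 4), so (23/1189) = +(1189/23).
Reduce top mod 23: now compute (16/23).
Pull out 2^4: since 23 ≡ 7 (mod 8), (2/23) = +1, so (2/23)^4 = +1.
Reached (1/23) = 1. Collecting the sign flips along the way, the symbol is +1.

1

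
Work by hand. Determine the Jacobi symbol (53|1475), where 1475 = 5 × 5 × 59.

Reciprocity: 53 ≡ 1 and 1475 ≡ 3 (mod 4), so (53/1475) = +(1475/53).
Reduce top mod 53: now compute (44/53).
Pull out 2^2: since 53 ≡ 5 (mod 8), (2/53) = -1, so (2/53)^2 = +1.
Reciprocity: 11 ≡ 3 and 53 ≡ 1 (mod 4), so (11/53) = +(53/11).
Reduce top mod 11: now compute (9/11).
Reciprocity: 9 ≡ 1 and 11 ≡ 3 (mod 4), so (9/11) = +(11/9).
Reduce top mod 9: now compute (2/9).
Pull out 2: since 9 ≡ 1 (mod 8), (2/9) = +1.
Reached (1/9) = 1. Collecting the sign flips along the way, the symbol is +1.

1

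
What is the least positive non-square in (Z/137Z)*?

(2/137) = +1, so 2 is a residue.
(3/137) = −1, so 3 is the smallest positive non-residue mod 137.

3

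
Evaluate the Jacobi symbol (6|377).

-1

Pull out 2: since 377 ≡ 1 (mod 8), (2/377) = +1.
Reciprocity: 3 ≡ 3 and 377 ≡ 1 (mod 4), so (3/377) = +(377/3).
Reduce top mod 3: now compute (2/3).
Pull out 2: since 3 ≡ 3 (mod 8), (2/3) = -1.
Reached (1/3) = 1. Collecting the sign flips along the way, the symbol is -1.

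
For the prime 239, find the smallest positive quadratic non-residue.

(2/239) = +1, so 2 is a residue.
(3/239) = +1, so 3 is a residue.
(4/239) = +1, so 4 is a residue.
(5/239) = +1, so 5 is a residue.
(6/239) = +1, so 6 is a residue.
(7/239) = −1, so 7 is the smallest positive non-residue mod 239.

7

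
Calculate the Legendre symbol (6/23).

1

Euler's criterion: (6/23) ≡ 6^11 (mod 23).
6^2 ≡ 13 (mod 23)
6^4 ≡ 8 (mod 23)
6^8 ≡ 18 (mod 23)
6^11 = 6^(8+2+1) ≡ 1 (mod 23).
Result is 1, so (6/23) = 1.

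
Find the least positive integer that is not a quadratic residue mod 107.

(2/107) = −1, so 2 is the smallest positive non-residue mod 107.

2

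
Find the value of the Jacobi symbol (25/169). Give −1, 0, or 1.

1

Reciprocity: 25 ≡ 1 and 169 ≡ 1 (mod 4), so (25/169) = +(169/25).
Reduce top mod 25: now compute (19/25).
Reciprocity: 19 ≡ 3 and 25 ≡ 1 (mod 4), so (19/25) = +(25/19).
Reduce top mod 19: now compute (6/19).
Pull out 2: since 19 ≡ 3 (mod 8), (2/19) = -1.
Reciprocity: 3 ≡ 3 and 19 ≡ 3 (mod 4), so (3/19) = −(19/3).
Reduce top mod 3: now compute (1/3).
Reached (1/3) = 1. Collecting the sign flips along the way, the symbol is +1.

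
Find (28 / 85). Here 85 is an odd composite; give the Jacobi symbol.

1

Pull out 2^2: since 85 ≡ 5 (mod 8), (2/85) = -1, so (2/85)^2 = +1.
Reciprocity: 7 ≡ 3 and 85 ≡ 1 (mod 4), so (7/85) = +(85/7).
Reduce top mod 7: now compute (1/7).
Reached (1/7) = 1. Collecting the sign flips along the way, the symbol is +1.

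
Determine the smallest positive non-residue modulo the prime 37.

2

(2/37) = −1, so 2 is the smallest positive non-residue mod 37.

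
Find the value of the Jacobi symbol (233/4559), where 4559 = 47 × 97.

Reciprocity: 233 ≡ 1 and 4559 ≡ 3 (mod 4), so (233/4559) = +(4559/233).
Reduce top mod 233: now compute (132/233).
Pull out 2^2: since 233 ≡ 1 (mod 8), (2/233) = +1, so (2/233)^2 = +1.
Reciprocity: 33 ≡ 1 and 233 ≡ 1 (mod 4), so (33/233) = +(233/33).
Reduce top mod 33: now compute (2/33).
Pull out 2: since 33 ≡ 1 (mod 8), (2/33) = +1.
Reached (1/33) = 1. Collecting the sign flips along the way, the symbol is +1.

1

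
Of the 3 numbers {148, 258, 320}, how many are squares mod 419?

2

(148/419) = +1 → QR.
(258/419) = -1 → non-residue.
(320/419) = +1 → QR.
Total quadratic residues among the 3: 2.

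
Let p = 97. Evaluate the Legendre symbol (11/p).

Euler's criterion: (11/97) ≡ 11^48 (mod 97).
11^2 ≡ 24 (mod 97)
11^4 ≡ 91 (mod 97)
11^8 ≡ 36 (mod 97)
11^16 ≡ 35 (mod 97)
11^32 ≡ 61 (mod 97)
11^48 = 11^(32+16) ≡ 1 (mod 97).
Result is 1, so (11/97) = 1.

1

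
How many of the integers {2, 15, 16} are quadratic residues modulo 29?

1

(2/29) = -1 → non-residue.
(15/29) = -1 → non-residue.
(16/29) = +1 → QR.
Total quadratic residues among the 3: 1.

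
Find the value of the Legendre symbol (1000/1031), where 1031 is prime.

Euler's criterion: (1000/1031) ≡ 1000^515 (mod 1031).
1000^2 ≡ 961 (mod 1031)
1000^4 ≡ 776 (mod 1031)
1000^8 ≡ 72 (mod 1031)
1000^16 ≡ 29 (mod 1031)
1000^32 ≡ 841 (mod 1031)
1000^64 ≡ 15 (mod 1031)
1000^128 ≡ 225 (mod 1031)
1000^256 ≡ 106 (mod 1031)
1000^512 ≡ 926 (mod 1031)
1000^515 = 1000^(512+2+1) ≡ 1 (mod 1031).
Result is 1, so (1000/1031) = 1.

1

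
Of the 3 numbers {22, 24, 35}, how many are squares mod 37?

0

(22/37) = -1 → non-residue.
(24/37) = -1 → non-residue.
(35/37) = -1 → non-residue.
Total quadratic residues among the 3: 0.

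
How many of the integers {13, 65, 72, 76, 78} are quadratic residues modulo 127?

(13/127) = +1 → QR.
(65/127) = -1 → non-residue.
(72/127) = +1 → QR.
(76/127) = +1 → QR.
(78/127) = -1 → non-residue.
Total quadratic residues among the 5: 3.

3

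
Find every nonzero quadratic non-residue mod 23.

5, 7, 10, 11, 14, 15, 17, 19, 20, 21, 22

Square k = 1,…,11 (k and 23−k give the same square):
1²=1, 2²=4, 3²=9, 4²=16, 5²≡2, 6²≡13, 7²≡3, 8²≡18, 9²≡12, 10²≡8, 11²≡6 (mod 23).
The residues are {1, 2, 3, 4, 6, 8, 9, 12, 13, 16, 18}; the non-residues are the remaining 11 nonzero classes.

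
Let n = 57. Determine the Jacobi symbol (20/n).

Pull out 2^2: since 57 ≡ 1 (mod 8), (2/57) = +1, so (2/57)^2 = +1.
Reciprocity: 5 ≡ 1 and 57 ≡ 1 (mod 4), so (5/57) = +(57/5).
Reduce top mod 5: now compute (2/5).
Pull out 2: since 5 ≡ 5 (mod 8), (2/5) = -1.
Reached (1/5) = 1. Collecting the sign flips along the way, the symbol is -1.

-1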